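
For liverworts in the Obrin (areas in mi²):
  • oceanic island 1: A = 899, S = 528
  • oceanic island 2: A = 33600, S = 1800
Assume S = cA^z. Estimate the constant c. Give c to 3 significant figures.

52.7

z = ln(S₂/S₁) / ln(A₂/A₁) = ln(1800/528) / ln(33600/899) = 1.2264 / 3.6210 = 0.3387
c = S₁ / A₁^z = 528 / 899^0.3387 = 528 / 10.01 = 52.75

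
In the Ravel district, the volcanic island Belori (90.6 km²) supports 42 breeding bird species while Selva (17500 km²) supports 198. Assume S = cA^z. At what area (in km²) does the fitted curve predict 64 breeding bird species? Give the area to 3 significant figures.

z = ln(198/42) / ln(17500/90.6) = 1.5506 / 5.2635 = 0.2946
c = 42 / 90.6^0.2946 = 42 / 3.772 = 11.14
A = (64/11.14)^(1/0.2946) ⇒ ln A = ln(5.748)/0.2946 = 5.9363
A = e^5.9363 ≈ 378.5 km²

379 km²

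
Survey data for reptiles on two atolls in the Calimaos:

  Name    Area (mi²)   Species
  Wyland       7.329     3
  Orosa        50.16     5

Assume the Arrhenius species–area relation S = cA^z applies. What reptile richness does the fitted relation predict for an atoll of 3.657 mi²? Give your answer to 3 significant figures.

2.49

z = ln(5/3) / ln(50.16/7.329) = 0.5108 / 1.9234 = 0.2656
c = 3 / 7.329^0.2656 = 3 / 1.697 = 1.768
S₃ = 1.768 × 3.657^0.2656 = 1.768 × 1.411 ≈ 2.494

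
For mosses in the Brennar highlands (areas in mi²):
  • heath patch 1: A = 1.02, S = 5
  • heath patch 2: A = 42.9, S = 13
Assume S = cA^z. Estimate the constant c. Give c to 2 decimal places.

4.97

z = ln(S₂/S₁) / ln(A₂/A₁) = ln(13/5) / ln(42.9/1.02) = 0.9555 / 3.7391 = 0.2555
c = S₁ / A₁^z = 5 / 1.02^0.2555 = 5 / 1.005 = 4.975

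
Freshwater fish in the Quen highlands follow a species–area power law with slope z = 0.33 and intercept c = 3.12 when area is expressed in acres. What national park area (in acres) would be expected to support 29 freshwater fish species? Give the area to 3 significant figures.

859 acres

29 = 3.12 × A^0.33  ⇒  A^0.33 = 29/3.12 = 9.295
ln A = ln(9.295) / 0.33 = 2.2295 / 0.33 = 6.7559
A = e^6.7559 ≈ 859.2 acres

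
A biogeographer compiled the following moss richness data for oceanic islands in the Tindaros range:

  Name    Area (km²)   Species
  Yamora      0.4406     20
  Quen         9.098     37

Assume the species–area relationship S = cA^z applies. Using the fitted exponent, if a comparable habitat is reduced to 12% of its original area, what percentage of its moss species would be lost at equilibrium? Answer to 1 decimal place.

35.0%

z = ln(37/20) / ln(9.098/0.4406) = 0.6152 / 3.0277 = 0.2032
S_new/S_old = (A_new/A_old)^z = 0.12^0.2032 = exp(0.2032 × -2.1203) = 0.65
Fraction lost = 1 − 0.65 = 0.35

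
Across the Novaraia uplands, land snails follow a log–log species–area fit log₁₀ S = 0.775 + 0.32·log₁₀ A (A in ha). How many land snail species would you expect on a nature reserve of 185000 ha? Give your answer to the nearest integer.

289 species

S = 5.957 × 185000^0.32 = 5.957 × 48.47 ≈ 288.7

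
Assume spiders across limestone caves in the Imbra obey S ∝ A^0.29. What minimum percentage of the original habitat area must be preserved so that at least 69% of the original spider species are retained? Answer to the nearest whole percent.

Need (A_new/A_old)^0.29 = 0.69, so A_new/A_old = 0.69^(1/0.29) = 0.69^3.448
ln(A_new/A_old) = ln 0.69 / 0.29 = -0.3711 / 0.29 = -1.2795
A_new/A_old = e^-1.2795 ≈ 0.2782

28%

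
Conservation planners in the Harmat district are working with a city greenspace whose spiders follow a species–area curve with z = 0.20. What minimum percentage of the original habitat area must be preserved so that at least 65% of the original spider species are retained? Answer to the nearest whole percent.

Need (A_new/A_old)^0.2 = 0.65, so A_new/A_old = 0.65^(1/0.2) = 0.65^5
ln(A_new/A_old) = ln 0.65 / 0.2 = -0.4308 / 0.2 = -2.1539
A_new/A_old = e^-2.1539 ≈ 0.116

12%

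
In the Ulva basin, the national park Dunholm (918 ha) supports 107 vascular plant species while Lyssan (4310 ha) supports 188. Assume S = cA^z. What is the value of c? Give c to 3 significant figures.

z = ln(S₂/S₁) / ln(A₂/A₁) = ln(188/107) / ln(4310/918) = 0.5636 / 1.5465 = 0.3644
c = S₁ / A₁^z = 107 / 918^0.3644 = 107 / 12.02 = 8.904

8.90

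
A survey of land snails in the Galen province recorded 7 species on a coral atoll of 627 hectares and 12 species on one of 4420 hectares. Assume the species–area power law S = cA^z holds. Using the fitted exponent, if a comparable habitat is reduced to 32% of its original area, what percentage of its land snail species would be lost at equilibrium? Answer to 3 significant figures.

27.0%

z = ln(12/7) / ln(4420/627) = 0.5390 / 1.9529 = 0.2760
S_new/S_old = (A_new/A_old)^z = 0.32^0.2760 = exp(0.2760 × -1.1394) = 0.7302
Fraction lost = 1 − 0.7302 = 0.2698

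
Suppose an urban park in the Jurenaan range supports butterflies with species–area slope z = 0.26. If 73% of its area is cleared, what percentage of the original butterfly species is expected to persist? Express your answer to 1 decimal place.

S_new/S_old = (A_new/A_old)^z = 0.27^0.26
= exp(0.26 × ln 0.27) = exp(0.26 × -1.3093) = exp(-0.3404) ≈ 0.7115

71.1%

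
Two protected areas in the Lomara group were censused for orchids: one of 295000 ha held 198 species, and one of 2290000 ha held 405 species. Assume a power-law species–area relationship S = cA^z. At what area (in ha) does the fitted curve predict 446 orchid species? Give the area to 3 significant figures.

3020000 ha

z = ln(405/198) / ln(2290000/295000) = 0.7156 / 2.0493 = 0.3492
c = 198 / 295000^0.3492 = 198 / 81.29 = 2.436
A = (446/2.436)^(1/0.3492) ⇒ ln A = ln(183.1)/0.3492 = 14.9202
A = e^14.9202 ≈ 3018335 ha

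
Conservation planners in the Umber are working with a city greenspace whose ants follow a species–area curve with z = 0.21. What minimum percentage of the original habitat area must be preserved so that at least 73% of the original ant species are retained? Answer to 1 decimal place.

Need (A_new/A_old)^0.21 = 0.73, so A_new/A_old = 0.73^(1/0.21) = 0.73^4.762
ln(A_new/A_old) = ln 0.73 / 0.21 = -0.3147 / 0.21 = -1.4986
A_new/A_old = e^-1.4986 ≈ 0.2234

22.3%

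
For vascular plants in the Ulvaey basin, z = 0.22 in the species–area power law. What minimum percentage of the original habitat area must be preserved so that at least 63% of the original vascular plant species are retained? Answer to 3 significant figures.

12.2%

Need (A_new/A_old)^0.22 = 0.63, so A_new/A_old = 0.63^(1/0.22) = 0.63^4.545
ln(A_new/A_old) = ln 0.63 / 0.22 = -0.4620 / 0.22 = -2.1002
A_new/A_old = e^-2.1002 ≈ 0.1224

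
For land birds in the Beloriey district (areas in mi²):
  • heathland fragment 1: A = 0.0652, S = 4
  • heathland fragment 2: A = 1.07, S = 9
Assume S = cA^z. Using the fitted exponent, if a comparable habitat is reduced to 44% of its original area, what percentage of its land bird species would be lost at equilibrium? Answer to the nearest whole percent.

z = ln(9/4) / ln(1.07/0.0652) = 0.8109 / 2.7980 = 0.2898
S_new/S_old = (A_new/A_old)^z = 0.44^0.2898 = exp(0.2898 × -0.8210) = 0.7882
Fraction lost = 1 − 0.7882 = 0.2118

21%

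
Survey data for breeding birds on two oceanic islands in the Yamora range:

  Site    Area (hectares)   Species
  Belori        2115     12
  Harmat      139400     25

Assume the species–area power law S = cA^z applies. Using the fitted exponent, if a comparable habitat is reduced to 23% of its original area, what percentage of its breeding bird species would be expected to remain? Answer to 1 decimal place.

z = ln(25/12) / ln(139400/2115) = 0.7340 / 4.1883 = 0.1752
S_new/S_old = (A_new/A_old)^z = 0.23^0.1752 = exp(0.1752 × -1.4697) = 0.7729

77.3%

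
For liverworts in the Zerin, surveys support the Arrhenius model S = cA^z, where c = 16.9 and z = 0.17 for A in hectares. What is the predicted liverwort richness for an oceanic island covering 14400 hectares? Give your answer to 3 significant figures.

86.1

S = 16.9 × 14400^0.17
ln S = ln 16.9 + 0.17 × ln 14400 = 2.8273 + 0.17 × 9.5750 = 4.4551
S = e^4.4551 ≈ 86.06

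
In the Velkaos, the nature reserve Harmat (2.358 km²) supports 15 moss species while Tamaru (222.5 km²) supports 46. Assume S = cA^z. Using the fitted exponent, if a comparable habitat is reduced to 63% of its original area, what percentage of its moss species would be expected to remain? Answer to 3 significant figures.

z = ln(46/15) / ln(222.5/2.358) = 1.1206 / 4.5471 = 0.2464
S_new/S_old = (A_new/A_old)^z = 0.63^0.2464 = exp(0.2464 × -0.4620) = 0.8924

89.2%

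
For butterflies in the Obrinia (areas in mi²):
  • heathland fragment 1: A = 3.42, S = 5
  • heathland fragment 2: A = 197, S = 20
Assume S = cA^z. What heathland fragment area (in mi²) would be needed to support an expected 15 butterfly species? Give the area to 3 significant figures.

z = ln(20/5) / ln(197/3.42) = 1.3863 / 4.0536 = 0.3420
c = 5 / 3.42^0.3420 = 5 / 1.523 = 3.283
A = (15/3.283)^(1/0.3420) ⇒ ln A = ln(4.568)/0.3420 = 4.4420
A = e^4.4420 ≈ 84.95 mi²

84.9 mi²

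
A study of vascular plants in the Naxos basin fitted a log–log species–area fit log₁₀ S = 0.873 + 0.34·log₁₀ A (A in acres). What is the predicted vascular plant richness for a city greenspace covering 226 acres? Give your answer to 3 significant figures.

S = 7.464 × 226^0.34 = 7.464 × 6.315 ≈ 47.14

47.1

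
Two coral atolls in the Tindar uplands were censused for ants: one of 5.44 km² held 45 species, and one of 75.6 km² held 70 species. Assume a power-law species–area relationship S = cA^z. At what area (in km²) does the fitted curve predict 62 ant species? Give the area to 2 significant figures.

37 km²

z = ln(70/45) / ln(75.6/5.44) = 0.4418 / 2.6317 = 0.1679
c = 45 / 5.44^0.1679 = 45 / 1.329 = 33.86
A = (62/33.86)^(1/0.1679) ⇒ ln A = ln(1.831)/0.1679 = 3.6026
A = e^3.6026 ≈ 36.69 km²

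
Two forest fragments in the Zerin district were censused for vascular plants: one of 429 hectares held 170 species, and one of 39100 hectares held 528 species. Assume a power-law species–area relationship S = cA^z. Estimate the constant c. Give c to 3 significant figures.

z = ln(S₂/S₁) / ln(A₂/A₁) = ln(528/170) / ln(39100/429) = 1.1333 / 4.5124 = 0.2512
c = S₁ / A₁^z = 170 / 429^0.2512 = 170 / 4.583 = 37.09

37.1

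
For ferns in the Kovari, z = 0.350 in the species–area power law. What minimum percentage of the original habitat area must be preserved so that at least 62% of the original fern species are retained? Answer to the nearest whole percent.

26%

Need (A_new/A_old)^0.35 = 0.62, so A_new/A_old = 0.62^(1/0.35) = 0.62^2.857
ln(A_new/A_old) = ln 0.62 / 0.35 = -0.4780 / 0.35 = -1.3658
A_new/A_old = e^-1.3658 ≈ 0.2552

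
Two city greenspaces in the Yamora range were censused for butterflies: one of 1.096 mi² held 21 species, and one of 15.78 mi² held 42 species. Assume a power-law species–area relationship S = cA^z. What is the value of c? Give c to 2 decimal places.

20.51

z = ln(S₂/S₁) / ln(A₂/A₁) = ln(42/21) / ln(15.78/1.096) = 0.6931 / 2.6671 = 0.2599
c = S₁ / A₁^z = 21 / 1.096^0.2599 = 21 / 1.024 = 20.51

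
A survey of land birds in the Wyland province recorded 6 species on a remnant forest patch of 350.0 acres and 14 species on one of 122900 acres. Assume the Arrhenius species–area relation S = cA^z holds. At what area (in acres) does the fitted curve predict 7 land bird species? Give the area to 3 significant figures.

z = ln(14/6) / ln(122900/350) = 0.8473 / 5.8612 = 0.1446
c = 6 / 350^0.1446 = 6 / 2.332 = 2.573
A = (7/2.573)^(1/0.1446) ⇒ ln A = ln(2.721)/0.1446 = 6.9243
A = e^6.9243 ≈ 1017 acres

1020 acres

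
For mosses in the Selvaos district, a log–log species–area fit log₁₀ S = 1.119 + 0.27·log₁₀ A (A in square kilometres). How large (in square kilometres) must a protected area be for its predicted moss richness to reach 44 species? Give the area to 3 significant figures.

87.6 square kilometres

44 = 13.15 × A^0.27  ⇒  A^0.27 = 44/13.15 = 3.345
ln A = ln(3.345) / 0.27 = 1.2076 / 0.27 = 4.4726
A = e^4.4726 ≈ 87.58 square kilometres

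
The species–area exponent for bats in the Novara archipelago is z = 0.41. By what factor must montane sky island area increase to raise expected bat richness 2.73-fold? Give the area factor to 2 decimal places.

11.58

(A₂/A₁)^0.41 = 2.73, so A₂/A₁ = 2.73^(1/0.41) = 2.73^2.439
ln(A₂/A₁) = ln 2.73 / 0.41 = 1.0043 / 0.41 = 2.4495
A₂/A₁ = e^2.4495 ≈ 11.58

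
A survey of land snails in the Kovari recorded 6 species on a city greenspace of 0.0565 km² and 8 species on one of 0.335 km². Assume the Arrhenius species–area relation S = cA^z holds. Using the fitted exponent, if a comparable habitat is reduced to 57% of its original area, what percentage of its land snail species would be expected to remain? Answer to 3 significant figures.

z = ln(8/6) / ln(0.335/0.0565) = 0.2877 / 1.7799 = 0.1616
S_new/S_old = (A_new/A_old)^z = 0.57^0.1616 = exp(0.1616 × -0.5621) = 0.9132

91.3%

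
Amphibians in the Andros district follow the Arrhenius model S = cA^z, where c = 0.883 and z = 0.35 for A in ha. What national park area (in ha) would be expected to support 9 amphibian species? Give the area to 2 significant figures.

9 = 0.883 × A^0.35  ⇒  A^0.35 = 9/0.883 = 10.19
ln A = ln(10.19) / 0.35 = 2.3217 / 0.35 = 6.6333
A = e^6.6333 ≈ 760 ha

760 ha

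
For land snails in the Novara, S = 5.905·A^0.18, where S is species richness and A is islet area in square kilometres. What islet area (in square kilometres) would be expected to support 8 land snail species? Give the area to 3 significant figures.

5.40 square kilometres

8 = 5.905 × A^0.18  ⇒  A^0.18 = 8/5.905 = 1.355
ln A = ln(1.355) / 0.18 = 0.3036 / 0.18 = 1.6869
A = e^1.6869 ≈ 5.403 square kilometres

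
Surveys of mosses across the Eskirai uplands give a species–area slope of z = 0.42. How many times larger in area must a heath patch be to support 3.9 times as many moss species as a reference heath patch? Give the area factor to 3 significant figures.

(A₂/A₁)^0.42 = 3.9, so A₂/A₁ = 3.9^(1/0.42) = 3.9^2.381
ln(A₂/A₁) = ln 3.9 / 0.42 = 1.3610 / 0.42 = 3.2404
A₂/A₁ = e^3.2404 ≈ 25.54

25.5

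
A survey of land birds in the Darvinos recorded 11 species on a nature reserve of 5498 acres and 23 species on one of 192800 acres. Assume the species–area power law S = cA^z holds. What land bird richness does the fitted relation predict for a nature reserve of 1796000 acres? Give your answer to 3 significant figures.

36.5

z = ln(23/11) / ln(192800/5498) = 0.7376 / 3.5573 = 0.2073
c = 11 / 5498^0.2073 = 11 / 5.964 = 1.844
S₃ = 1.844 × 1796000^0.2073 = 1.844 × 19.81 ≈ 36.53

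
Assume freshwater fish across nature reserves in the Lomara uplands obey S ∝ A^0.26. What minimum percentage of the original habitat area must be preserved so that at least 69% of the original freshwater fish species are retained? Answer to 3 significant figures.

24.0%

Need (A_new/A_old)^0.26 = 0.69, so A_new/A_old = 0.69^(1/0.26) = 0.69^3.846
ln(A_new/A_old) = ln 0.69 / 0.26 = -0.3711 / 0.26 = -1.4272
A_new/A_old = e^-1.4272 ≈ 0.24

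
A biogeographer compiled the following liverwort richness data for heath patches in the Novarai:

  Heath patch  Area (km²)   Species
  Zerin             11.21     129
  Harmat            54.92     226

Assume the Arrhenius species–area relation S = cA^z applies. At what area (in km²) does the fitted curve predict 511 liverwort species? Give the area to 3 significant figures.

z = ln(226/129) / ln(54.92/11.21) = 0.5607 / 1.5891 = 0.3529
c = 129 / 11.21^0.3529 = 129 / 2.346 = 54.98
A = (511/54.98)^(1/0.3529) ⇒ ln A = ln(9.294)/0.3529 = 6.3179
A = e^6.3179 ≈ 554.4 km²

554 km²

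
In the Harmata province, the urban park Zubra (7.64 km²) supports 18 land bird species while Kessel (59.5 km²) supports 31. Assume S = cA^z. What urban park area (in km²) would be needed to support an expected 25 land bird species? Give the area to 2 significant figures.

26 km²

z = ln(31/18) / ln(59.5/7.64) = 0.5436 / 2.0526 = 0.2648
c = 18 / 7.64^0.2648 = 18 / 1.713 = 10.5
A = (25/10.5)^(1/0.2648) ⇒ ln A = ln(2.38)/0.2648 = 3.2738
A = e^3.2738 ≈ 26.41 km²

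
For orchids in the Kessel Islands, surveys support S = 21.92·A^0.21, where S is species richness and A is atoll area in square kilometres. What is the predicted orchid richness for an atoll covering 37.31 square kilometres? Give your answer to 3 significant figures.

S = 21.92 × 37.31^0.21
ln S = ln 21.92 + 0.21 × ln 37.31 = 3.0874 + 0.21 × 3.6193 = 3.8474
S = e^3.8474 ≈ 46.87

46.9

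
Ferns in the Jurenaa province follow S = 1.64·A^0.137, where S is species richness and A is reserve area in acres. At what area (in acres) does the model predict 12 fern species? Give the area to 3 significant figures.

12 = 1.64 × A^0.137  ⇒  A^0.137 = 12/1.64 = 7.317
ln A = ln(7.317) / 0.137 = 1.9902 / 0.137 = 14.5271
A = e^14.5271 ≈ 2037193 acres

2040000 acres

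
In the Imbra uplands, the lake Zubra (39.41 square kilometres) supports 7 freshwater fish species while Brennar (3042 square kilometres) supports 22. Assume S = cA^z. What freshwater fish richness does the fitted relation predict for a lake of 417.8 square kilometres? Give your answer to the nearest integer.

z = ln(22/7) / ln(3042/39.41) = 1.1451 / 4.3463 = 0.2635
c = 7 / 39.41^0.2635 = 7 / 2.633 = 2.659
S₃ = 2.659 × 417.8^0.2635 = 2.659 × 4.904 ≈ 13.04

13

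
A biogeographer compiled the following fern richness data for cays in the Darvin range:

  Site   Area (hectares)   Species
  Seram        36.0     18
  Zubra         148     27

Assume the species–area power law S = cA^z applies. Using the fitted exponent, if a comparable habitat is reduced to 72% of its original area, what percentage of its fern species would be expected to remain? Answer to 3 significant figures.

z = ln(27/18) / ln(148/36) = 0.4055 / 1.4137 = 0.2868
S_new/S_old = (A_new/A_old)^z = 0.72^0.2868 = exp(0.2868 × -0.3285) = 0.9101

91.0%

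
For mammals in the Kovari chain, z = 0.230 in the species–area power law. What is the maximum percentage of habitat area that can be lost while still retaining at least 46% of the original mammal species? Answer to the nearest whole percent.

97%

Need (A_new/A_old)^0.23 = 0.46, so A_new/A_old = 0.46^(1/0.23) = 0.46^4.348
ln(A_new/A_old) = ln 0.46 / 0.23 = -0.7765 / 0.23 = -3.3762
A_new/A_old = e^-3.3762 ≈ 0.03418
Fraction that can be lost = 1 − 0.03418 = 0.9658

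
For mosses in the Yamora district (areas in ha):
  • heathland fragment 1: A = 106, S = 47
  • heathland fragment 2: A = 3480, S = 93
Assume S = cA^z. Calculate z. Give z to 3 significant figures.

Taking logs: ln S = ln c + z ln A, so z = (ln S₂ − ln S₁)/(ln A₂ − ln A₁).
z = ln(93/47) / ln(3480/106) = ln(1.979) / ln(32.83) = 0.6825 / 3.4913 = 0.1955

0.195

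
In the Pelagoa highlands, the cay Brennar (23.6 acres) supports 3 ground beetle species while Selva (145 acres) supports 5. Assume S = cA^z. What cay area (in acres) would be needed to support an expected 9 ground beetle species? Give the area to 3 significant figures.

z = ln(5/3) / ln(145/23.6) = 0.5108 / 1.8155 = 0.2814
c = 3 / 23.6^0.2814 = 3 / 2.434 = 1.233
A = (9/1.233)^(1/0.2814) ⇒ ln A = ln(7.302)/0.2814 = 7.0657
A = e^7.0657 ≈ 1171 acres

1170 acres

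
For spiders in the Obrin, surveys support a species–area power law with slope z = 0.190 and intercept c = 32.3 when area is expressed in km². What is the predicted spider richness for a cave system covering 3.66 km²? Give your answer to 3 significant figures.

S = 32.3 × 3.66^0.19
ln S = ln 32.3 + 0.19 × ln 3.66 = 3.4751 + 0.19 × 1.2975 = 3.7216
S = e^3.7216 ≈ 41.33

41.3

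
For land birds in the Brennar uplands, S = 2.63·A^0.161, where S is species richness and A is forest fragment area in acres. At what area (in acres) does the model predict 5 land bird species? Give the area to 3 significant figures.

5 = 2.63 × A^0.161  ⇒  A^0.161 = 5/2.63 = 1.901
ln A = ln(1.901) / 0.161 = 0.6425 / 0.161 = 3.9904
A = e^3.9904 ≈ 54.08 acres

54.1 acres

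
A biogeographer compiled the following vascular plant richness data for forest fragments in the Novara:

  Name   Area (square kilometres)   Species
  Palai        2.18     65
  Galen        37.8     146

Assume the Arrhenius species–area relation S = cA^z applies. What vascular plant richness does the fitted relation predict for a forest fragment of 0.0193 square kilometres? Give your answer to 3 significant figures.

z = ln(146/65) / ln(37.8/2.18) = 0.8092 / 2.8530 = 0.2836
c = 65 / 2.18^0.2836 = 65 / 1.247 = 52.11
S₃ = 52.11 × 0.0193^0.2836 = 52.11 × 0.3264 ≈ 17.01

17.0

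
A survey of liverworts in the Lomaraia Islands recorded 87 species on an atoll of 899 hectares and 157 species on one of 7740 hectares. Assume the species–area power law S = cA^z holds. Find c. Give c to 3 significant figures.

z = ln(S₂/S₁) / ln(A₂/A₁) = ln(157/87) / ln(7740/899) = 0.5903 / 2.1529 = 0.2742
c = S₁ / A₁^z = 87 / 899^0.2742 = 87 / 6.456 = 13.48

13.5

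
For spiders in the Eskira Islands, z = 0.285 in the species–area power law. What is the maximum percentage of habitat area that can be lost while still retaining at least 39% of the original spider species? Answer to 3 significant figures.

96.3%

Need (A_new/A_old)^0.285 = 0.39, so A_new/A_old = 0.39^(1/0.285) = 0.39^3.509
ln(A_new/A_old) = ln 0.39 / 0.285 = -0.9416 / 0.285 = -3.3039
A_new/A_old = e^-3.3039 ≈ 0.03674
Fraction that can be lost = 1 − 0.03674 = 0.9633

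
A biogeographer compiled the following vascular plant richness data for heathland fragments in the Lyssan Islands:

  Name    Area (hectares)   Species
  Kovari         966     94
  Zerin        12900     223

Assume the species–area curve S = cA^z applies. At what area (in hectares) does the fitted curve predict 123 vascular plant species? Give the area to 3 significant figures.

2160 hectares

z = ln(223/94) / ln(12900/966) = 0.8639 / 2.5918 = 0.3333
c = 94 / 966^0.3333 = 94 / 9.884 = 9.511
A = (123/9.511)^(1/0.3333) ⇒ ln A = ln(12.93)/0.3333 = 7.6799
A = e^7.6799 ≈ 2164 hectares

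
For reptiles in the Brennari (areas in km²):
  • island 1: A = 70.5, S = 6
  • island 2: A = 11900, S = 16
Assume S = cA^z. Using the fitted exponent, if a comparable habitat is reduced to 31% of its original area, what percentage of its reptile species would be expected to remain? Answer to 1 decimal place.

79.9%

z = ln(16/6) / ln(11900/70.5) = 0.9808 / 5.1287 = 0.1912
S_new/S_old = (A_new/A_old)^z = 0.31^0.1912 = exp(0.1912 × -1.1712) = 0.7993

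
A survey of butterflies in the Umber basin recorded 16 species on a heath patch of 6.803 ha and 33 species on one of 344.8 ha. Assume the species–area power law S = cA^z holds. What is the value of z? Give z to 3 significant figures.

Taking logs: ln S = ln c + z ln A, so z = (ln S₂ − ln S₁)/(ln A₂ − ln A₁).
z = ln(33/16) / ln(344.8/6.803) = ln(2.062) / ln(50.68) = 0.7239 / 3.9256 = 0.1844

0.184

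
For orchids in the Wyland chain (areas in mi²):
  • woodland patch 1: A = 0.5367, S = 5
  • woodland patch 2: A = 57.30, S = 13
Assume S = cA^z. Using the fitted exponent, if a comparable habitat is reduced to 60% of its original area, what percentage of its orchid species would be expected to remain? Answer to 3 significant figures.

z = ln(13/5) / ln(57.3/0.5367) = 0.9555 / 4.6706 = 0.2046
S_new/S_old = (A_new/A_old)^z = 0.6^0.2046 = exp(0.2046 × -0.5108) = 0.9008

90.1%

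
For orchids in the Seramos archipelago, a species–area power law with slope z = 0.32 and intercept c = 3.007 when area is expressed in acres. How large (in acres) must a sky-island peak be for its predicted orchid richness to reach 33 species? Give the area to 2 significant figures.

1800 acres

33 = 3.007 × A^0.32  ⇒  A^0.32 = 33/3.007 = 10.97
ln A = ln(10.97) / 0.32 = 2.3956 / 0.32 = 7.4861
A = e^7.4861 ≈ 1783 acres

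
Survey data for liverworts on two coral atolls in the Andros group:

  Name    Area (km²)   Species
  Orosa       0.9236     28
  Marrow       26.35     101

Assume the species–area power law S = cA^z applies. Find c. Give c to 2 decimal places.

28.87

z = ln(S₂/S₁) / ln(A₂/A₁) = ln(101/28) / ln(26.35/0.9236) = 1.2829 / 3.3509 = 0.3829
c = S₁ / A₁^z = 28 / 0.9236^0.3829 = 28 / 0.97 = 28.87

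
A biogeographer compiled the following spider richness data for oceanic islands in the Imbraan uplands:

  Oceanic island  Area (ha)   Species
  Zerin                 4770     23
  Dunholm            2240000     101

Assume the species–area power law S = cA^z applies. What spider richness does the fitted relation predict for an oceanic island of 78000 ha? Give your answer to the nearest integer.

45

z = ln(101/23) / ln(2240000/4770) = 1.4796 / 6.1519 = 0.2405
c = 23 / 4770^0.2405 = 23 / 7.669 = 2.999
S₃ = 2.999 × 78000^0.2405 = 2.999 × 15.02 ≈ 45.04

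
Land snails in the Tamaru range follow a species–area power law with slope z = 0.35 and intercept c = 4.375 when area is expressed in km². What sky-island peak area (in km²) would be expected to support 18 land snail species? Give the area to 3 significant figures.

56.9 km²

18 = 4.375 × A^0.35  ⇒  A^0.35 = 18/4.375 = 4.114
ln A = ln(4.114) / 0.35 = 1.4145 / 0.35 = 4.0413
A = e^4.0413 ≈ 56.9 km²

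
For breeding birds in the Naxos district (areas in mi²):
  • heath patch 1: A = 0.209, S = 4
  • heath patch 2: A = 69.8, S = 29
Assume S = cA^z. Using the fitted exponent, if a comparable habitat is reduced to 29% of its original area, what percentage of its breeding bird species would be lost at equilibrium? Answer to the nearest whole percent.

34%

z = ln(29/4) / ln(69.8/0.209) = 1.9810 / 5.8111 = 0.3409
S_new/S_old = (A_new/A_old)^z = 0.29^0.3409 = exp(0.3409 × -1.2379) = 0.6557
Fraction lost = 1 − 0.6557 = 0.3443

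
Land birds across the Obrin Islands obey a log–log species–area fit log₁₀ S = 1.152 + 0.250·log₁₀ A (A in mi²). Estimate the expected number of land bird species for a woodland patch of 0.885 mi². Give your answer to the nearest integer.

14

S = 14.19 × 0.885^0.25
ln S = ln 14.19 + 0.25 × ln 0.885 = 2.6526 + 0.25 × -0.1222 = 2.6220
S = e^2.6220 ≈ 13.76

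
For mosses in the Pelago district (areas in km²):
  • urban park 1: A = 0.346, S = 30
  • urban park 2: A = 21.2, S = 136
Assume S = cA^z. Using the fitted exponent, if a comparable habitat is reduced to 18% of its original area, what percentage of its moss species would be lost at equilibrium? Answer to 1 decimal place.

46.7%

z = ln(136/30) / ln(21.2/0.346) = 1.5115 / 4.1153 = 0.3673
S_new/S_old = (A_new/A_old)^z = 0.18^0.3673 = exp(0.3673 × -1.7148) = 0.5327
Fraction lost = 1 − 0.5327 = 0.4673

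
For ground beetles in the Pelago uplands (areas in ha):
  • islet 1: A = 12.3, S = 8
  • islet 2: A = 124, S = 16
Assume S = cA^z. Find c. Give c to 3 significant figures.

3.77

z = ln(S₂/S₁) / ln(A₂/A₁) = ln(16/8) / ln(124/12.3) = 0.6931 / 2.3107 = 0.3000
c = S₁ / A₁^z = 8 / 12.3^0.3000 = 8 / 2.123 = 3.768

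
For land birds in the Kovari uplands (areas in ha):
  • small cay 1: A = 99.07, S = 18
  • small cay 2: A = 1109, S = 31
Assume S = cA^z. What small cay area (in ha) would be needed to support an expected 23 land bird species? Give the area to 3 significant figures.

z = ln(31/18) / ln(1109/99.07) = 0.5436 / 2.4154 = 0.2251
c = 18 / 99.07^0.2251 = 18 / 2.813 = 6.398
A = (23/6.398)^(1/0.2251) ⇒ ln A = ln(3.595)/0.2251 = 5.6850
A = e^5.6850 ≈ 294.4 ha

294 ha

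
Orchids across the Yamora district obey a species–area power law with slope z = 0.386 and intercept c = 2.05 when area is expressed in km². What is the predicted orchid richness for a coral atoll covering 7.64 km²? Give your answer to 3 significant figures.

S = 2.05 × 7.64^0.386
ln S = ln 2.05 + 0.386 × ln 7.64 = 0.7178 + 0.386 × 2.0334 = 1.5027
S = e^1.5027 ≈ 4.494

4.49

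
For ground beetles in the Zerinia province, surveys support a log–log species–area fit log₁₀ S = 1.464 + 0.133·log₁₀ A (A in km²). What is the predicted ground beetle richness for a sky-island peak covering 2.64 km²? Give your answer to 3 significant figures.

33.1

S = 29.11 × 2.64^0.133 = 29.11 × 1.138 ≈ 33.12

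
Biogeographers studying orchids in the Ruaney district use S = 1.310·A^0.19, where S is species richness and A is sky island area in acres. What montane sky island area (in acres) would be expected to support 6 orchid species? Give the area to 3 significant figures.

3010 acres

6 = 1.31 × A^0.19  ⇒  A^0.19 = 6/1.31 = 4.58
ln A = ln(4.58) / 0.19 = 1.5217 / 0.19 = 8.0091
A = e^8.0091 ≈ 3008 acres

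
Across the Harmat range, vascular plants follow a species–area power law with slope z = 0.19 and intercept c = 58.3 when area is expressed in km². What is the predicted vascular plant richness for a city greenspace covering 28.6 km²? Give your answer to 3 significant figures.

S = 58.3 × 28.6^0.19
ln S = ln 58.3 + 0.19 × ln 28.6 = 4.0656 + 0.19 × 3.3534 = 4.7027
S = e^4.7027 ≈ 110.2

110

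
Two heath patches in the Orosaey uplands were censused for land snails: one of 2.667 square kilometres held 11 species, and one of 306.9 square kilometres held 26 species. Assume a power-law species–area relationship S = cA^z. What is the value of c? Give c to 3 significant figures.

z = ln(S₂/S₁) / ln(A₂/A₁) = ln(26/11) / ln(306.9/2.667) = 0.8602 / 4.7456 = 0.1813
c = S₁ / A₁^z = 11 / 2.667^0.1813 = 11 / 1.195 = 9.208

9.21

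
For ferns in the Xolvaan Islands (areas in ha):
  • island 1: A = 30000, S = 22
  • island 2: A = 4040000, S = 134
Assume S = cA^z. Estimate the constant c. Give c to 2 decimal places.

z = ln(S₂/S₁) / ln(A₂/A₁) = ln(134/22) / ln(4040000/30000) = 1.8068 / 4.9028 = 0.3685
c = S₁ / A₁^z = 22 / 30000^0.3685 = 22 / 44.66 = 0.4926

0.49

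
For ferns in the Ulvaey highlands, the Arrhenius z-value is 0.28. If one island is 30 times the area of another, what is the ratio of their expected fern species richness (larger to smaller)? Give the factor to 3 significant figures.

2.59

S₂/S₁ = (A₂/A₁)^z = 30^0.28
ln(S₂/S₁) = 0.28 × ln 30 = 0.28 × 3.4012 = 0.9523
S₂/S₁ = e^0.9523 ≈ 2.592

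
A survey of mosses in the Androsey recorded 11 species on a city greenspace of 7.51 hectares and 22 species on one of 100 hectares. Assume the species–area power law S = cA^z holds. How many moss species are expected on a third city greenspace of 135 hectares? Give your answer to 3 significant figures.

23.8

z = ln(22/11) / ln(100/7.51) = 0.6931 / 2.5889 = 0.2677
c = 11 / 7.51^0.2677 = 11 / 1.716 = 6.411
S₃ = 6.411 × 135^0.2677 = 6.411 × 3.718 ≈ 23.84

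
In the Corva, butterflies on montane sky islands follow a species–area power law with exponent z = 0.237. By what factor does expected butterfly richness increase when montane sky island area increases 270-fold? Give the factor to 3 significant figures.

3.77

S₂/S₁ = (A₂/A₁)^z = 270^0.237
ln(S₂/S₁) = 0.237 × ln 270 = 0.237 × 5.5984 = 1.3268
S₂/S₁ = e^1.3268 ≈ 3.769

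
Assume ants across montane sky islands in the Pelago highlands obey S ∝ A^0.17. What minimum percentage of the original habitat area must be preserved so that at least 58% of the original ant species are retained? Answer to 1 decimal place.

Need (A_new/A_old)^0.17 = 0.58, so A_new/A_old = 0.58^(1/0.17) = 0.58^5.882
ln(A_new/A_old) = ln 0.58 / 0.17 = -0.5447 / 0.17 = -3.2043
A_new/A_old = e^-3.2043 ≈ 0.04059

4.1%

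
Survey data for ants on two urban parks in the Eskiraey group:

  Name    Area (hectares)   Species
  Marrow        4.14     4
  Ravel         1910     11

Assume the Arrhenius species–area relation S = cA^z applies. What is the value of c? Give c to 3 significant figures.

3.16

z = ln(S₂/S₁) / ln(A₂/A₁) = ln(11/4) / ln(1910/4.14) = 1.0116 / 6.1342 = 0.1649
c = S₁ / A₁^z = 4 / 4.14^0.1649 = 4 / 1.264 = 3.165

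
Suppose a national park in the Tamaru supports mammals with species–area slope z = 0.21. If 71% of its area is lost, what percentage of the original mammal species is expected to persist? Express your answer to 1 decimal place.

S_new/S_old = (A_new/A_old)^z = 0.29^0.21
= exp(0.21 × ln 0.29) = exp(0.21 × -1.2379) = exp(-0.2600) ≈ 0.7711

77.1%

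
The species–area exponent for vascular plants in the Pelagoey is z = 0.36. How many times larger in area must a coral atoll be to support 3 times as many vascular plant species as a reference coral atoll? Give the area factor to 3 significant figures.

(A₂/A₁)^0.36 = 3, so A₂/A₁ = 3^(1/0.36) = 3^2.778
ln(A₂/A₁) = ln 3 / 0.36 = 1.0986 / 0.36 = 3.0517
A₂/A₁ = e^3.0517 ≈ 21.15

21.2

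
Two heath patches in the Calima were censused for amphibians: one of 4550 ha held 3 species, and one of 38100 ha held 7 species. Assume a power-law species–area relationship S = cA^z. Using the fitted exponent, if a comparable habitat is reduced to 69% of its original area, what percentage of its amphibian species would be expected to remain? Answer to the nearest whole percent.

86%

z = ln(7/3) / ln(38100/4550) = 0.8473 / 2.1251 = 0.3987
S_new/S_old = (A_new/A_old)^z = 0.69^0.3987 = exp(0.3987 × -0.3711) = 0.8625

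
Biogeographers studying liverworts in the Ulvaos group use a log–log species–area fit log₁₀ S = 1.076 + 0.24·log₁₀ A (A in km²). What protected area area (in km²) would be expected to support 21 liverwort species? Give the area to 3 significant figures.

21 = 11.91 × A^0.24  ⇒  A^0.24 = 21/11.91 = 1.763
ln A = ln(1.763) / 0.24 = 0.5669 / 0.24 = 2.3623
A = e^2.3623 ≈ 10.61 km²

10.6 km²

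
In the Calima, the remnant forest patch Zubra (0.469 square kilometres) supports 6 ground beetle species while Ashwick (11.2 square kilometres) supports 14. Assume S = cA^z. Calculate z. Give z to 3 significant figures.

0.267

Taking logs: ln S = ln c + z ln A, so z = (ln S₂ − ln S₁)/(ln A₂ − ln A₁).
z = ln(14/6) / ln(11.2/0.469) = ln(2.333) / ln(23.88) = 0.8473 / 3.1731 = 0.2670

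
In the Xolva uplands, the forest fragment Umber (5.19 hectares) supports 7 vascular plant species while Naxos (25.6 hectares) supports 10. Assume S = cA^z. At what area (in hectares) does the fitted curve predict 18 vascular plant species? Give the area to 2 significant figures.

360 hectares

z = ln(10/7) / ln(25.6/5.19) = 0.3567 / 1.5959 = 0.2235
c = 7 / 5.19^0.2235 = 7 / 1.445 = 4.845
A = (18/4.845)^(1/0.2235) ⇒ ln A = ln(3.715)/0.2235 = 5.8725
A = e^5.8725 ≈ 355.1 hectares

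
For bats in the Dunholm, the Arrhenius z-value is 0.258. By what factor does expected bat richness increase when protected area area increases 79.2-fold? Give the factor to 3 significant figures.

S₂/S₁ = (A₂/A₁)^z = 79.2^0.258
ln(S₂/S₁) = 0.258 × ln 79.2 = 0.258 × 4.3720 = 1.1280
S₂/S₁ = e^1.1280 ≈ 3.089

3.09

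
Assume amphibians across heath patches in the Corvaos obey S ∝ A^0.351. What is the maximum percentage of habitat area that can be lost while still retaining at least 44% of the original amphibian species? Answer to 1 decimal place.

90.4%

Need (A_new/A_old)^0.351 = 0.44, so A_new/A_old = 0.44^(1/0.351) = 0.44^2.849
ln(A_new/A_old) = ln 0.44 / 0.351 = -0.8210 / 0.351 = -2.3390
A_new/A_old = e^-2.3390 ≈ 0.09643
Fraction that can be lost = 1 − 0.09643 = 0.9036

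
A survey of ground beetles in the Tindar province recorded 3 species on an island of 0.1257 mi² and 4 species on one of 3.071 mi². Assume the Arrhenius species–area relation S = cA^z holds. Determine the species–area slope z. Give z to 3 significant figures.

0.0900

Taking logs: ln S = ln c + z ln A, so z = (ln S₂ − ln S₁)/(ln A₂ − ln A₁).
z = ln(4/3) / ln(3.071/0.1257) = ln(1.333) / ln(24.43) = 0.2877 / 3.1959 = 0.0900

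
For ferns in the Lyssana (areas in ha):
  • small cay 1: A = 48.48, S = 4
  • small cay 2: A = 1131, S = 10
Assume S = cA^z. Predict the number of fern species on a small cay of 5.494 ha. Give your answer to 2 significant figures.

2.1

z = ln(10/4) / ln(1131/48.48) = 0.9163 / 3.1497 = 0.2909
c = 4 / 48.48^0.2909 = 4 / 3.093 = 1.293
S₃ = 1.293 × 5.494^0.2909 = 1.293 × 1.642 ≈ 2.123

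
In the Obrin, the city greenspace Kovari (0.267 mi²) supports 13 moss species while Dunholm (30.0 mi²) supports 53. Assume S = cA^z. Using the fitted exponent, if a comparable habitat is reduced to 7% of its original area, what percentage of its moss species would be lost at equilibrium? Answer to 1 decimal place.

54.7%

z = ln(53/13) / ln(30/0.267) = 1.4053 / 4.7217 = 0.2976
S_new/S_old = (A_new/A_old)^z = 0.07^0.2976 = exp(0.2976 × -2.6593) = 0.4532
Fraction lost = 1 − 0.4532 = 0.5468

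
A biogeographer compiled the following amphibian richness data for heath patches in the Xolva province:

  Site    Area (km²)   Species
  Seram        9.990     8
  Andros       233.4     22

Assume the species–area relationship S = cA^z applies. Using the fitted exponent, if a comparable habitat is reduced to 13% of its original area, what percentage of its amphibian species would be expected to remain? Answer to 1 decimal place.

z = ln(22/8) / ln(233.4/9.99) = 1.0116 / 3.1512 = 0.3210
S_new/S_old = (A_new/A_old)^z = 0.13^0.3210 = exp(0.3210 × -2.0402) = 0.5195

51.9%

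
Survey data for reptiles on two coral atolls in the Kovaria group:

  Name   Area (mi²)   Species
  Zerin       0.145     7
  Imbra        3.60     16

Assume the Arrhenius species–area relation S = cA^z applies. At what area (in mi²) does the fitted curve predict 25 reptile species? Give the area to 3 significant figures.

20.4 mi²

z = ln(16/7) / ln(3.6/0.145) = 0.8267 / 3.2120 = 0.2574
c = 7 / 0.145^0.2574 = 7 / 0.6084 = 11.51
A = (25/11.51)^(1/0.2574) ⇒ ln A = ln(2.173)/0.2574 = 3.0149
A = e^3.0149 ≈ 20.39 mi²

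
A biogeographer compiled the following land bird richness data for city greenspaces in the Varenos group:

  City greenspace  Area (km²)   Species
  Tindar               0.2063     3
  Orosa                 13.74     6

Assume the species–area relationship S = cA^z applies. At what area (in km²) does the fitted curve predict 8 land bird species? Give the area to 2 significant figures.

z = ln(6/3) / ln(13.74/0.2063) = 0.6931 / 4.1987 = 0.1651
c = 3 / 0.2063^0.1651 = 3 / 0.7706 = 3.893
A = (8/3.893)^(1/0.1651) ⇒ ln A = ln(2.055)/0.1651 = 4.3629
A = e^4.3629 ≈ 78.49 km²

78 km²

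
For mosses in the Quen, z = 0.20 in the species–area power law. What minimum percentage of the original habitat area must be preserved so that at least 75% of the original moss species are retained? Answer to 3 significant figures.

23.7%

Need (A_new/A_old)^0.2 = 0.75, so A_new/A_old = 0.75^(1/0.2) = 0.75^5
ln(A_new/A_old) = ln 0.75 / 0.2 = -0.2877 / 0.2 = -1.4384
A_new/A_old = e^-1.4384 ≈ 0.2373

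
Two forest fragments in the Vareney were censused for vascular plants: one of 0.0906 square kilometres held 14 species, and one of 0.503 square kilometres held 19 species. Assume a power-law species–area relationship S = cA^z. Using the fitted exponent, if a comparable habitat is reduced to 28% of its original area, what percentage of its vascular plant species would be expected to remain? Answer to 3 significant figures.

z = ln(19/14) / ln(0.503/0.0906) = 0.3054 / 1.7141 = 0.1782
S_new/S_old = (A_new/A_old)^z = 0.28^0.1782 = exp(0.1782 × -1.2730) = 0.7971

79.7%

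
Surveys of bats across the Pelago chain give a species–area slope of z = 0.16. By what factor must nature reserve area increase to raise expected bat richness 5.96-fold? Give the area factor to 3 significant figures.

70000

(A₂/A₁)^0.16 = 5.96, so A₂/A₁ = 5.96^(1/0.16) = 5.96^6.25
ln(A₂/A₁) = ln 5.96 / 0.16 = 1.7851 / 0.16 = 11.1567
A₂/A₁ = e^11.1567 ≈ 70031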